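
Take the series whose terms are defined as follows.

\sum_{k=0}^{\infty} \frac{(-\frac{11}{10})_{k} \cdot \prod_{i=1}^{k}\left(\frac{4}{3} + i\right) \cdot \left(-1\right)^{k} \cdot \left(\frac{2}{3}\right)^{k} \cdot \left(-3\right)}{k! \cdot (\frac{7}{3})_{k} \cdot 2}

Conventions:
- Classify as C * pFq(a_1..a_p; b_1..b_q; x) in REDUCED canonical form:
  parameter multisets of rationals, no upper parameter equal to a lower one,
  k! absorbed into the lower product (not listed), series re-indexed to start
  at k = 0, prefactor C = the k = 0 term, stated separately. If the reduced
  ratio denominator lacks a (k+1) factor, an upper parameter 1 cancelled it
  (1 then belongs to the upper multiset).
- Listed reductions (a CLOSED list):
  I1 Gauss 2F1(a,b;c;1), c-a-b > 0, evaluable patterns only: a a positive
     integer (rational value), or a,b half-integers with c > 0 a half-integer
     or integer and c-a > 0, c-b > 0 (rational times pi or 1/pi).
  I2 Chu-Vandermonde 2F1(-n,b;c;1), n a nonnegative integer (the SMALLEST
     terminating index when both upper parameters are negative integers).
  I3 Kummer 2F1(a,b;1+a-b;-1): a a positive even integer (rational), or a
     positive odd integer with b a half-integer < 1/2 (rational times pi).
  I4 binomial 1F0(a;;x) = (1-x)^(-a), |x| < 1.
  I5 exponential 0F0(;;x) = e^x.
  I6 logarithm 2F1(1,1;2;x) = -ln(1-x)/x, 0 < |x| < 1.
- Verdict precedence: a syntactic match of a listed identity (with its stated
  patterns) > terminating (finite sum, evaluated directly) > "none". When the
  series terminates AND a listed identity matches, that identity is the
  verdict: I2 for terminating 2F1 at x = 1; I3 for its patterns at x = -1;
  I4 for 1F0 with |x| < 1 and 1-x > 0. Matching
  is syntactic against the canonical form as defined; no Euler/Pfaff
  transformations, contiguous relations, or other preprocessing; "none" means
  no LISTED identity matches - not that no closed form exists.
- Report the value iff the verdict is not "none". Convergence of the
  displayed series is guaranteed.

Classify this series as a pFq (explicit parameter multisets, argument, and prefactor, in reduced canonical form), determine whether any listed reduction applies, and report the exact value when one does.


Prefactor -\frac{3}{2}, argument -\frac{2}{3}: 1F0 with upper {-\frac{11}{10}} over lower {-}. Verdict: this is the binomial series (I4) (the 1F0 binomial series: exponent 11/10, x = -\frac{2}{3}). Value: \left(-\frac{3}{2}\right) \cdot \left(\frac{5}{3}\right)^{\frac{11}{10}}.

First insight: t_0 being -\frac{3}{2}, the (-1)^k factor (prefactor -3/2) folds into the argument's sign.
Adjacent-term ratio: r(k) = -\frac{2}{3} * (k-\frac{11}{10}) / [(k+1)] - rational in k. x = -\frac{2}{3}; t_0 = -\frac{3}{2}; negate the roots.


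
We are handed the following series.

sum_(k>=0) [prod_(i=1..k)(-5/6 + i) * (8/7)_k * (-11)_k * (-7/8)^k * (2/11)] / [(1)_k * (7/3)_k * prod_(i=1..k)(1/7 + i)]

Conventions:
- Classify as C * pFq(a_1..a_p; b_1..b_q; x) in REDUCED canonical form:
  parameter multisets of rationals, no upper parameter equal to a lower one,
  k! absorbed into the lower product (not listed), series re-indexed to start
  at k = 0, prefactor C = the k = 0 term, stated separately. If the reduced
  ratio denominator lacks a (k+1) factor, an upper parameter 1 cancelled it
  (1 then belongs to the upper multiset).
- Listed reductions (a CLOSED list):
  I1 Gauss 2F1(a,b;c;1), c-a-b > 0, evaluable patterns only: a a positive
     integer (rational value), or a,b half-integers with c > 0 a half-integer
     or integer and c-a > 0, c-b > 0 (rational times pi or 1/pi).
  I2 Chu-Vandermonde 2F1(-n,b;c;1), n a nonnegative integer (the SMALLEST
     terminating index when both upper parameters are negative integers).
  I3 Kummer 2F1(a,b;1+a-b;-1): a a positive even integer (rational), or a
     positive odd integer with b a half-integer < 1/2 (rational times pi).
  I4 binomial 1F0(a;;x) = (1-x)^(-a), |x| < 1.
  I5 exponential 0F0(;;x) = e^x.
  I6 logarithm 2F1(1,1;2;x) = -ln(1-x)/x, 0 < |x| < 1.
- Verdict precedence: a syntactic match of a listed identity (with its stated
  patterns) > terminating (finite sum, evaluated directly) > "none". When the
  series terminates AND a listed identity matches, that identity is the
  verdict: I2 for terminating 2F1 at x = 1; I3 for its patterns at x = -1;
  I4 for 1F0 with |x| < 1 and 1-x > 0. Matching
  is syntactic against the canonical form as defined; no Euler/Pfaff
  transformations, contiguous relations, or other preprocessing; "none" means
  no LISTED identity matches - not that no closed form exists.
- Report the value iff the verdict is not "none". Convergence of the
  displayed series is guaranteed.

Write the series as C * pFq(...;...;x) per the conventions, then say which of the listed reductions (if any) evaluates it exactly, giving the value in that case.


Key observation: with t_0 = 2/11, the parameter 8/7 appears in both the upper and lower lists and cancels.
Term ratio: r(k) = (-7/8) * (k-11) (k+1/6) / [(k+7/3) (k+1)] ; factor over Q: parameters, x = (-7/8), and C = 2/11.

Canonical form: C = 2/11 times 2F1 with upper {-11, 1/6}, lower {7/3}, x = -7/8. Verdict: terminating - upper -11 stops the sum at k = 11; the 12 terms are added exactly. Sum: 1209376707072099791/842173130318282752.


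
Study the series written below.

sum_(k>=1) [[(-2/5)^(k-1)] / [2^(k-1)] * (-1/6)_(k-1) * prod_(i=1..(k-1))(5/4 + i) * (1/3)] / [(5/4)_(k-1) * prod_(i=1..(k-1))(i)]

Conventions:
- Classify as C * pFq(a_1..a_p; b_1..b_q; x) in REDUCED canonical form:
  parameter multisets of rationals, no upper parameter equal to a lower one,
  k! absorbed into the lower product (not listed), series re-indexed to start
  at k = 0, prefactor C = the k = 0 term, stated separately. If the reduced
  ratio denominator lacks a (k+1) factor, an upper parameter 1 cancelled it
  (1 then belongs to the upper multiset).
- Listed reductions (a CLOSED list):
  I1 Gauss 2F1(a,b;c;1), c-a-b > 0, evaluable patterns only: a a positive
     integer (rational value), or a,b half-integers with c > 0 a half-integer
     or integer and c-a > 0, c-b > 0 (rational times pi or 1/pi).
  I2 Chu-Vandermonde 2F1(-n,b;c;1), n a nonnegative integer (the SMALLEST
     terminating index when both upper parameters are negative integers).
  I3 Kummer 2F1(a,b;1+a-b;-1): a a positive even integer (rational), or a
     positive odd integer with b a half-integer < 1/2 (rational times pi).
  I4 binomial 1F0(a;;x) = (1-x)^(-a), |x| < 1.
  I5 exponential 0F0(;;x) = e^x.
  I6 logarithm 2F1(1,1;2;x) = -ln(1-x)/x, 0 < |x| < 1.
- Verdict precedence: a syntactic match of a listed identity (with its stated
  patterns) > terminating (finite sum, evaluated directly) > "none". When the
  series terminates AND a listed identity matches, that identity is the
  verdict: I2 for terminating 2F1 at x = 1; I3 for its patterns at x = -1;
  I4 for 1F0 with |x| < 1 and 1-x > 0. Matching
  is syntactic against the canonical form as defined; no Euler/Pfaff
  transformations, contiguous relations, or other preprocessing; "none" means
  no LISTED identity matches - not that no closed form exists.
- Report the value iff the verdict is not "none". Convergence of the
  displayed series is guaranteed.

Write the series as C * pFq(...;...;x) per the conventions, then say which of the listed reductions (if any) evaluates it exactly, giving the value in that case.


Reduced: x = -1/5, 2F1, upper = {-1/6, 9/4}, lower = {5/4}, C = 1/3. Verdict: none here - no I1-I6 shape fits x = -1/5 with lower {5/4}.

First insight: from the first term 1/3: the running product (C = 1/3) telescopes to a rising factorial.
Term ratio: r(k) = (-1/5) * (k-1/6) (k+9/4) / [(k+5/4) (k+1)] - poly over poly, x = (-1/5) from leading terms; C = 1/3 at k = 0.


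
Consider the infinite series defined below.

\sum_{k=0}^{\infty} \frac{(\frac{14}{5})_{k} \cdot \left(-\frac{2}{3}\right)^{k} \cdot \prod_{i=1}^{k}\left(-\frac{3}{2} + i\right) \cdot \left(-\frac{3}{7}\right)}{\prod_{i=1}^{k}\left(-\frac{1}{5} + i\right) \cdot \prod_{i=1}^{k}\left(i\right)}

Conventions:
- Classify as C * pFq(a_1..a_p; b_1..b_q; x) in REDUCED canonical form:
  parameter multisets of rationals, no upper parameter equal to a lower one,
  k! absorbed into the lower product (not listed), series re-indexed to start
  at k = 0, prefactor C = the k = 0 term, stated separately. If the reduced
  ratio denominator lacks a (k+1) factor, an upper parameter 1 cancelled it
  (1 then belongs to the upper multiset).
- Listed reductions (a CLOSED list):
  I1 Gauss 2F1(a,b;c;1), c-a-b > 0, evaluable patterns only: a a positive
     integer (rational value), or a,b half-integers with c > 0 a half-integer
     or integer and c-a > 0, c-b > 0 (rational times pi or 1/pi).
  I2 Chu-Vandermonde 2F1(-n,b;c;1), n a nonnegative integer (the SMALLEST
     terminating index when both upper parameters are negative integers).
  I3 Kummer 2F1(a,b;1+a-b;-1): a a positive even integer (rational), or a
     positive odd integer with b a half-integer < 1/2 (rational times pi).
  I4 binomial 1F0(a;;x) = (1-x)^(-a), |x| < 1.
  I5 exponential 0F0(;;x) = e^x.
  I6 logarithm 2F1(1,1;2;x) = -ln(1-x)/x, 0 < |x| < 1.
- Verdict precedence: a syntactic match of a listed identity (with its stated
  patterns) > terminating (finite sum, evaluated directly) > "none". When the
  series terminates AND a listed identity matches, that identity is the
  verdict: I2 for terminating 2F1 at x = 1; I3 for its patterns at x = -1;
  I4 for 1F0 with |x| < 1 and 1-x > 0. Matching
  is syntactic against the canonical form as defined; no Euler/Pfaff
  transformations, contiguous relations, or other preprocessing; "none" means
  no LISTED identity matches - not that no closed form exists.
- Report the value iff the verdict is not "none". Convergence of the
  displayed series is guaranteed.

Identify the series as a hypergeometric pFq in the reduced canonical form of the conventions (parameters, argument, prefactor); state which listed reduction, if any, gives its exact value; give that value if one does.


Classification (C = -\frac{3}{7}): 2F1 with upper {-\frac{1}{2}, \frac{14}{5}}, lower {\frac{4}{5}}, argument x = -\frac{2}{3}. Verdict: none (x = -\frac{2}{3}): each listed identity misses the multisets {-\frac{1}{2}, \frac{14}{5}} ; {\frac{4}{5}}.

The tell: t_0 being -\frac{3}{7}, the running product (C = -3/7, x = -2/3) telescopes to a rising factorial.
Consecutive-term ratio: r(k) = -\frac{2}{3} * (k-\frac{1}{2}) (k+\frac{14}{5}) / [(k+\frac{4}{5}) (k+1)] - poly over poly, x = -\frac{2}{3} from leading terms; C = -\frac{3}{7} at k = 0.


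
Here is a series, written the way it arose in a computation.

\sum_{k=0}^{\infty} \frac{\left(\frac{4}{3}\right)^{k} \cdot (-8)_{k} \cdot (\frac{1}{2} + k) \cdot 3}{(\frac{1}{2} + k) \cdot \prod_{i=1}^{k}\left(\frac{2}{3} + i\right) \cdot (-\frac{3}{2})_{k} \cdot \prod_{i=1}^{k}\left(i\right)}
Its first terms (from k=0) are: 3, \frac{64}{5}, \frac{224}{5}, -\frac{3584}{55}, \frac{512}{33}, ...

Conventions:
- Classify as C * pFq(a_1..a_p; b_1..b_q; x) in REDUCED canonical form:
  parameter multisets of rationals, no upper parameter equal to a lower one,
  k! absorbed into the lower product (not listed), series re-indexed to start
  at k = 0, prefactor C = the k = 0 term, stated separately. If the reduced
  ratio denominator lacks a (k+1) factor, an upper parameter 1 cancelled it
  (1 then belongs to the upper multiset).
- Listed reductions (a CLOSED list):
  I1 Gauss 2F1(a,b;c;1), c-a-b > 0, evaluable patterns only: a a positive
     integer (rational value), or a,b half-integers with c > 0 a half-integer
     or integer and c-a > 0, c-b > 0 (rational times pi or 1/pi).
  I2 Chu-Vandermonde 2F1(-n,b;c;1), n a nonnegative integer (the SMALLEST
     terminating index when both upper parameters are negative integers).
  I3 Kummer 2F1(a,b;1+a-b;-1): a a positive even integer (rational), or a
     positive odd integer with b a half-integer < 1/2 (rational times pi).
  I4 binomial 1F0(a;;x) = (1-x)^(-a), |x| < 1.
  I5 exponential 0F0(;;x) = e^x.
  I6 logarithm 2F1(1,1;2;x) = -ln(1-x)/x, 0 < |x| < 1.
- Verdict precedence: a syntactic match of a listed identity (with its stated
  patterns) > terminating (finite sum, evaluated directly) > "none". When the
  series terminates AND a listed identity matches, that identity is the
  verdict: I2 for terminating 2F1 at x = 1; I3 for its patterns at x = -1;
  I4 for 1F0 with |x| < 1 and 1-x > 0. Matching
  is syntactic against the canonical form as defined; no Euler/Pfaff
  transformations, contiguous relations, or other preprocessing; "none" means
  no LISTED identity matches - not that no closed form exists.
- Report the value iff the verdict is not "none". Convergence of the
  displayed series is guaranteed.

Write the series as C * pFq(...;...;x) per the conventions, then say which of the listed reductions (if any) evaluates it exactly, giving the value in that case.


x = \frac{4}{3} here; the reduced form reads 1F2, upper {-8}, lower {-\frac{3}{2}, \frac{5}{3}}, C = 3. Verdict: terminating - upper -8 stops the sum at k = 8; the 9 terms are added exactly. Sum: \frac{332815104221}{33904245375}.

Structural cue: t_0 being 3, k + 1/2 divides numerator and denominator alike; prefactor 3 after cancelling.
Term ratio: r(k) = \frac{4}{3} * (k-8) / [(k-\frac{3}{2}) (k+\frac{5}{3}) (k+1)] - rational in k, leading ratio \frac{4}{3}; with t_0 = 3, classification follows.


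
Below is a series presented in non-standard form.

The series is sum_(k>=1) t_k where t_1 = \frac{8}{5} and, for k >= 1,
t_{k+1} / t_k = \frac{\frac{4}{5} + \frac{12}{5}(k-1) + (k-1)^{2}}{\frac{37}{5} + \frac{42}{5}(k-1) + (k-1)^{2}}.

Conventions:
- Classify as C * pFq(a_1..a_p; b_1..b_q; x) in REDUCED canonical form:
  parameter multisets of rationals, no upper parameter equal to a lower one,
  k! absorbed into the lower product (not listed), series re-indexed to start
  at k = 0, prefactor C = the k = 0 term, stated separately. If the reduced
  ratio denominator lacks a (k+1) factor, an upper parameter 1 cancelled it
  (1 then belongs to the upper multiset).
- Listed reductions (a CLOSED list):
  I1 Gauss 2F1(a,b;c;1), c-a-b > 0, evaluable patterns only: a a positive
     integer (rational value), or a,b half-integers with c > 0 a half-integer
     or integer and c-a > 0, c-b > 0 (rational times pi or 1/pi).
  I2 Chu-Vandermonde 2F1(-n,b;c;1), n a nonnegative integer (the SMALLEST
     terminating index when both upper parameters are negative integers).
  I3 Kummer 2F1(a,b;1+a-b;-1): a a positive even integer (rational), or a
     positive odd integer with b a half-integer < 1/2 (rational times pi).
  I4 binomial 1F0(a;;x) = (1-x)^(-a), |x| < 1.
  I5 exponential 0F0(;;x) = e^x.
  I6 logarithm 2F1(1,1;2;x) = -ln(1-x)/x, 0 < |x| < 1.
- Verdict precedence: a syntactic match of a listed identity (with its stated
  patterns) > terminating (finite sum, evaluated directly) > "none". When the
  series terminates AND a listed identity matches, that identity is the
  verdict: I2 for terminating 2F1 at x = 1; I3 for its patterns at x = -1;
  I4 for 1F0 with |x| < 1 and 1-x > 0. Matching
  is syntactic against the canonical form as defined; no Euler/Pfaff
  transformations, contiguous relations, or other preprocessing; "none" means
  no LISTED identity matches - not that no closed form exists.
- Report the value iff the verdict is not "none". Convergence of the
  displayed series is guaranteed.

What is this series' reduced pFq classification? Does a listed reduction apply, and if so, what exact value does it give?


Key step: t_0 being \frac{8}{5}, roots of the ratio polynomials (prefactor 8/5) are the negated parameters.
Step ratio: r(k) = 1 * (k+\frac{2}{5}) (k+2) / [(k+\frac{37}{5}) (k+1)] - poly over poly, x = 1 from leading terms; C = \frac{8}{5} at k = 0.

Reduced: x = 1, 2F1, upper = {\frac{2}{5}, 2}, lower = {\frac{37}{5}}, C = \frac{8}{5}. Verdict at x = 1: the Gauss summation I1 matches (x = 1: the Gamma ratio telescopes since c-a-b = 5 > 0 and a = 2 in Z>0). Sum: \frac{1152}{625}.


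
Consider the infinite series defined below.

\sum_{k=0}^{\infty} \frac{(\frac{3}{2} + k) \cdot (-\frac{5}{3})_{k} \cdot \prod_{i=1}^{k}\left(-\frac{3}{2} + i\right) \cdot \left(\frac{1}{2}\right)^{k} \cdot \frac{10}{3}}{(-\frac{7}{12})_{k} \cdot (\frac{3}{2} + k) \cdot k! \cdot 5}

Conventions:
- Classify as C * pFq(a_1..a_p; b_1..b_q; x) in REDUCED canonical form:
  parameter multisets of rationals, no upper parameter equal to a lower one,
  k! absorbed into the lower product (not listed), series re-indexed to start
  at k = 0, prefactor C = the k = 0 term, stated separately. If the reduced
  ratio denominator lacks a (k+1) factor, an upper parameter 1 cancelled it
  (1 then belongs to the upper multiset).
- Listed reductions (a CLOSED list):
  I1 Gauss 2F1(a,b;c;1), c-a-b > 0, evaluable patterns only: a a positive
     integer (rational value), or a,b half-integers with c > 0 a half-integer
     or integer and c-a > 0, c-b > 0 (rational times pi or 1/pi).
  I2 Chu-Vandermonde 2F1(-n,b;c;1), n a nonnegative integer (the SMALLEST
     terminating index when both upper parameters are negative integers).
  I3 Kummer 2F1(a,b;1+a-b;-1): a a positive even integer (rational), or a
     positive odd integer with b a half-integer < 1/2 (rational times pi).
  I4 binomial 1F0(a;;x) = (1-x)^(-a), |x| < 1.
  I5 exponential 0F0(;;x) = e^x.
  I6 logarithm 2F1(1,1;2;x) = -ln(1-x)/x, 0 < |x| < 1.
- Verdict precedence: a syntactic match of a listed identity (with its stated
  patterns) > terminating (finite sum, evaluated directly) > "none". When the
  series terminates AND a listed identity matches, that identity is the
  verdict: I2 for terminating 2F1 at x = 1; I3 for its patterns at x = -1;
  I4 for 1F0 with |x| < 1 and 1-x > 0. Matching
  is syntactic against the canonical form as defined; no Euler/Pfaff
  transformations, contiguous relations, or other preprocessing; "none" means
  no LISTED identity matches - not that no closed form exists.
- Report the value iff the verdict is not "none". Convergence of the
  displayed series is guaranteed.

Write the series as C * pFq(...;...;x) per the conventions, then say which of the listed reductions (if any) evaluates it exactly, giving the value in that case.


Reduced: x = \frac{1}{2}, 2F1, upper = {-\frac{5}{3}, -\frac{1}{2}}, lower = {-\frac{7}{12}}, C = \frac{2}{3}. Verdict: none (x = \frac{1}{2}): each listed identity misses the multisets {-\frac{5}{3}, -\frac{1}{2}} ; {-\frac{7}{12}}.

First insight: x = \frac{1}{2} and the constant factors (prefactor 2/3) combine into one prefactor.
Step ratio: r(k) = \frac{1}{2} * (k-\frac{5}{3}) (k-\frac{1}{2}) / [(k-\frac{7}{12}) (k+1)] - rational; roots negated = parameters, x = \frac{1}{2}, C = \frac{2}{3}.


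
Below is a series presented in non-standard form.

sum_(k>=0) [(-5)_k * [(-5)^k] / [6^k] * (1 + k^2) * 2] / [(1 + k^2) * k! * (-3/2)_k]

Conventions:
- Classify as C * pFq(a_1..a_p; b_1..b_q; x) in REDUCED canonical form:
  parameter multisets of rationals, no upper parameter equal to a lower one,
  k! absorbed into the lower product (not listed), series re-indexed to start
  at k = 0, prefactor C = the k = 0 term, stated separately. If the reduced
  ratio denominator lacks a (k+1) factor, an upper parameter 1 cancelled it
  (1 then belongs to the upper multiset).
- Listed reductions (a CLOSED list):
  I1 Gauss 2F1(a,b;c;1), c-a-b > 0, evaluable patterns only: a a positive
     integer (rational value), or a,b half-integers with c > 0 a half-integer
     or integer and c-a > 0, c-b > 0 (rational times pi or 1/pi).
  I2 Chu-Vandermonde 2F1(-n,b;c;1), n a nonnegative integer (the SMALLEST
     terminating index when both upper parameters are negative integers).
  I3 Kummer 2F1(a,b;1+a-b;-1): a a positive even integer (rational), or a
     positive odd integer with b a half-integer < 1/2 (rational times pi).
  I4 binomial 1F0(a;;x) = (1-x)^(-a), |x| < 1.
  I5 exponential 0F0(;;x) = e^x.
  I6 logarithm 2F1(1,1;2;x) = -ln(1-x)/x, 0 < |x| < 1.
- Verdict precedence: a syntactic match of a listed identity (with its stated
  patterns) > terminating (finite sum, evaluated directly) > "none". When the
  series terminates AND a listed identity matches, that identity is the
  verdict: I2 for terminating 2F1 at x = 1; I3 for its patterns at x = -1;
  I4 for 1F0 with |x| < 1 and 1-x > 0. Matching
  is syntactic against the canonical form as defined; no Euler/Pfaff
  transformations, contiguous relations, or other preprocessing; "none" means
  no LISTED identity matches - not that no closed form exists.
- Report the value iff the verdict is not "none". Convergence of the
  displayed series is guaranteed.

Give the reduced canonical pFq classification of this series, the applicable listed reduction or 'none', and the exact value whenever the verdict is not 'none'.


Prefactor 2, argument -5/6: 1F1 with upper {-5} over lower {-3/2}. Verdict: terminating at k = 5: the factor (-5)_k kills every later term; summing the 6 survivors is exact. Its exact value is 120224/2187.

Key observation: t_0 being 2, the two geometric factors (C = 2) combine into one argument.
Ratio: r(k) = (-5/6) * (k-5) / [(k-3/2) (k+1)] - rational in k. x = (-5/6); t_0 = 2; negate the roots.


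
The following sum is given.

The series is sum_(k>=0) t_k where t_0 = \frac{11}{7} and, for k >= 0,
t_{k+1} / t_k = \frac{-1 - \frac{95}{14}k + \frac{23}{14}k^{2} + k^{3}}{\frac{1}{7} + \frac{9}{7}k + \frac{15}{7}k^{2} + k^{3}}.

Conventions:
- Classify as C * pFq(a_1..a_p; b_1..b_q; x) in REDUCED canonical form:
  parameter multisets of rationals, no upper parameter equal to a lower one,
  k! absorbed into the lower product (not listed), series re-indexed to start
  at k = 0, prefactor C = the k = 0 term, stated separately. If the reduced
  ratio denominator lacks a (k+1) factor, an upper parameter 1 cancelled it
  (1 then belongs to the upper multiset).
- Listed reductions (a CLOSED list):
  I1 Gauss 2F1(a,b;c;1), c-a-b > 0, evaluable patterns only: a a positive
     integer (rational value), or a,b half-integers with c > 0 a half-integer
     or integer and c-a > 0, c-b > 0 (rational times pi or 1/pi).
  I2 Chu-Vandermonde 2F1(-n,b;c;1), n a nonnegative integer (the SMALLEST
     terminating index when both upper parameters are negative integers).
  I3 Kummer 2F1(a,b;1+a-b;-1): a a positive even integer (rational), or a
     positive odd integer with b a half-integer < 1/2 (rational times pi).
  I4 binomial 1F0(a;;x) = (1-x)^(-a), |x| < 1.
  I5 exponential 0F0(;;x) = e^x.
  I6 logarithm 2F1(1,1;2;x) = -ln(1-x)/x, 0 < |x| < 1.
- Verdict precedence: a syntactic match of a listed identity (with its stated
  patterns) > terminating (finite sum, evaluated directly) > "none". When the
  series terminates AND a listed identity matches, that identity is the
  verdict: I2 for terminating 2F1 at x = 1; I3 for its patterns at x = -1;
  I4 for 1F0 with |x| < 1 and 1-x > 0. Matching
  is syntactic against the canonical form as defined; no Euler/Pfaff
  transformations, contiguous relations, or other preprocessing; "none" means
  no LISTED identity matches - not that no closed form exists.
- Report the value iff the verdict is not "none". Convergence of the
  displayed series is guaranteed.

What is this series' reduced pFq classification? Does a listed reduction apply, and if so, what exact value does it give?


The tell: with t_0 = \frac{11}{7}, the parameter 1/7 appears in both the upper and lower lists and cancels.
Consecutive-term ratio: r(k) = 1 * (k-2) (k+\frac{7}{2}) / [(k+1) (k+1)] ; factor over Q: parameters, x = 1, and C = \frac{11}{7}.

x = 1 here; the reduced form reads 2F1, upper {-2, \frac{7}{2}}, lower {1}, C = \frac{11}{7}. Verdict: Vandermonde's identity (I2) applies (terminating 2F1 at x = 1 with n = 2, b = 7/2, c = 1). Its exact value is \frac{165}{56}.


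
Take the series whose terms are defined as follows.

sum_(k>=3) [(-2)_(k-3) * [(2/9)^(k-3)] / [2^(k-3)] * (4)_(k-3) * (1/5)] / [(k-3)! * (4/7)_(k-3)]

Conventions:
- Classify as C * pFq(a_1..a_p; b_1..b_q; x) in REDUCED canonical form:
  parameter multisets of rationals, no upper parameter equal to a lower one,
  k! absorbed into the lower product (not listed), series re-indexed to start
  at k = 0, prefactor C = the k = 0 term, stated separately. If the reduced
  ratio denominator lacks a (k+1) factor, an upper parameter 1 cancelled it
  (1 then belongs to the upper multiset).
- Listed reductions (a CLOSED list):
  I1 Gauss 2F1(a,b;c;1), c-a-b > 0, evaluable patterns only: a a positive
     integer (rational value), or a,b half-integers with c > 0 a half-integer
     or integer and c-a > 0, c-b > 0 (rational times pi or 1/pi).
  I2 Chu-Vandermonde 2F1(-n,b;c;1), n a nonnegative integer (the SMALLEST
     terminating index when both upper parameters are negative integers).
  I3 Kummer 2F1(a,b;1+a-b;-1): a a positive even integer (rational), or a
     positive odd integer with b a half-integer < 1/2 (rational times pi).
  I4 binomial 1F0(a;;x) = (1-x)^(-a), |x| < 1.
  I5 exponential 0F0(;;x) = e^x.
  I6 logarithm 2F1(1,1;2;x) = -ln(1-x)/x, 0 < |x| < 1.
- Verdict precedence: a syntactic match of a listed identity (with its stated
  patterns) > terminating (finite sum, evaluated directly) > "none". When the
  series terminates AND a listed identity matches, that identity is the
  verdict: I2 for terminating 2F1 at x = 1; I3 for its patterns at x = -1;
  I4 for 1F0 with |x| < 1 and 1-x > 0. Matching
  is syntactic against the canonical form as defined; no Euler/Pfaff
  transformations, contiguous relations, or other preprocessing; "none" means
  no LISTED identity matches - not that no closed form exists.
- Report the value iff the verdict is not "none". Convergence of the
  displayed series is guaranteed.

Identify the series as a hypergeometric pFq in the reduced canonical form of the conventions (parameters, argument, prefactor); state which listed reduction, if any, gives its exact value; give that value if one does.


This is 1/5 * 2F1(-2, 4; 4/7; 1/9) in reduced canonical form. Verdict: terminating - upper -2 stops the sum at k = 2; the 3 terms are added exactly. Its exact value is -50/891.

First insight: from the first term 1/5: the two k-th powers (C = 1/5, x = 1/9) combine into one argument.
Term ratio: r(k) = (1/9) * (k-2) (k+4) / [(k+4/7) (k+1)] - rational; roots negated = parameters, x = (1/9), C = 1/5.


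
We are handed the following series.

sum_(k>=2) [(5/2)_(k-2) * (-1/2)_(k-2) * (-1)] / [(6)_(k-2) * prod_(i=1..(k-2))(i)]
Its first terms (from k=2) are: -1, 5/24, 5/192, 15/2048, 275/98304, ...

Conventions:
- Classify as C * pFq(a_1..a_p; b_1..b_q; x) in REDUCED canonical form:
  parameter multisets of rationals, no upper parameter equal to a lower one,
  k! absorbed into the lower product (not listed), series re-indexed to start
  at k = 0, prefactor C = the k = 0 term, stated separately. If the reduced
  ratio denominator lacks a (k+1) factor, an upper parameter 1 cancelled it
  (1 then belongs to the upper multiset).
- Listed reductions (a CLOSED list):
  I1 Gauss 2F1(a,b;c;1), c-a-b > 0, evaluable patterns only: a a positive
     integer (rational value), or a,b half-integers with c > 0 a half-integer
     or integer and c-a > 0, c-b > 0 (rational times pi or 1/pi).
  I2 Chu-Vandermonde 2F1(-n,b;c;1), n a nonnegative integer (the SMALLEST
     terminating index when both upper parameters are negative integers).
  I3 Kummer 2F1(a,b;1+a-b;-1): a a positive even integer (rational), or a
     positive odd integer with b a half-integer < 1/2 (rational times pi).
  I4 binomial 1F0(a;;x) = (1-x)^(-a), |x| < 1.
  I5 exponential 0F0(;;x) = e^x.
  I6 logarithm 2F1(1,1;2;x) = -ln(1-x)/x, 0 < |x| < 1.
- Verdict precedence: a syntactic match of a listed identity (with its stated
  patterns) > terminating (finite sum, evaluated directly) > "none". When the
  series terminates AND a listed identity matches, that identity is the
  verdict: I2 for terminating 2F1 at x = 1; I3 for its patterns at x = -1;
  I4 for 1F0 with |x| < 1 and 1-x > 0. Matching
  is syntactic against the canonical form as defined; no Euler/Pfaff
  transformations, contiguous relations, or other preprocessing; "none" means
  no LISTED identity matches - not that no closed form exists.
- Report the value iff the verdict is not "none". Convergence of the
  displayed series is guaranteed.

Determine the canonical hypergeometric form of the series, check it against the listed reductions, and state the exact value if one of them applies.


Key step: t_0 being -1, the product of the first k integers (prefactor -1) is k!.
Consecutive-term ratio: r(k) = 1 * (k-1/2) (k+5/2) / [(k+6) (k+1)] - rational in k. x = 1; t_0 = -1; negate the roots.

Reduced: x = 1, 2F1, upper = {-1/2, 5/2}, lower = {6}, C = -1. Verdict: this is Gauss (I1, half-integer pattern) (x = 1; upper {-1/2, 5/2} half-integers, c = 6 in the evaluable pattern). Hence: (-8192/3465) / pi.


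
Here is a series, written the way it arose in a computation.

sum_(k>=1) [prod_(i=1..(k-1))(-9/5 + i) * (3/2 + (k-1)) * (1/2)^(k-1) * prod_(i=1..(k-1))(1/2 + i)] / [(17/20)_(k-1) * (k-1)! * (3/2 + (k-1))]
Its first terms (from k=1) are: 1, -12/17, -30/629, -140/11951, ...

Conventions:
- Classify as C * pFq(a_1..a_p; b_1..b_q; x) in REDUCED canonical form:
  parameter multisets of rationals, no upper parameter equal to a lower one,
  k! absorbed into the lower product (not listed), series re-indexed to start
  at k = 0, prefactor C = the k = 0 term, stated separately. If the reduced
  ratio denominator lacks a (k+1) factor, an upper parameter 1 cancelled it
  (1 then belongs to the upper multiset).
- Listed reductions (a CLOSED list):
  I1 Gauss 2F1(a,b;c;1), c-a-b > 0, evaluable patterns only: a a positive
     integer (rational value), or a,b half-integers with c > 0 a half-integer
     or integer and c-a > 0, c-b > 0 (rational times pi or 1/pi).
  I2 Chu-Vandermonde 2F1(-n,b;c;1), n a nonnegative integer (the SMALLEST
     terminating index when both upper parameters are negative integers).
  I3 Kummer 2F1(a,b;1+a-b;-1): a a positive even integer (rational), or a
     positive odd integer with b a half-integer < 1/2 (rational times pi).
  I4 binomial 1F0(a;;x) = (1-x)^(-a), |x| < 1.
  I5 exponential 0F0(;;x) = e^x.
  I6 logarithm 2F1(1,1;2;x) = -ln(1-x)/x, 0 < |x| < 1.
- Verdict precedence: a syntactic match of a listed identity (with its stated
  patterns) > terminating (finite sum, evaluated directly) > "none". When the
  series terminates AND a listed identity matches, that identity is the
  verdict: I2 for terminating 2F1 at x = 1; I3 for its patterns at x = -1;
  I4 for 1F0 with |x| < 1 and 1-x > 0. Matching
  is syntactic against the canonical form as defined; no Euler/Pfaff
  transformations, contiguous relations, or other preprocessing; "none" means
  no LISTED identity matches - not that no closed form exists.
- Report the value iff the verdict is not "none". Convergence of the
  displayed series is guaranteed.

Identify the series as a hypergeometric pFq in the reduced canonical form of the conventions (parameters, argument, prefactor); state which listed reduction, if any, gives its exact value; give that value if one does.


Reduced: x = 1/2, 2F1, upper = {-4/5, 3/2}, lower = {17/20}, C = 1. Verdict: none here - no I1-I6 shape fits x = 1/2 with lower {17/20}.

First insight: x = (1/2) and the running product (prefactor 1) telescopes to a rising factorial.
Term ratio: r(k) = (1/2) * (k-4/5) (k+3/2) / [(k+17/20) (k+1)] ; factor over Q: parameters, x = (1/2), and C = 1.


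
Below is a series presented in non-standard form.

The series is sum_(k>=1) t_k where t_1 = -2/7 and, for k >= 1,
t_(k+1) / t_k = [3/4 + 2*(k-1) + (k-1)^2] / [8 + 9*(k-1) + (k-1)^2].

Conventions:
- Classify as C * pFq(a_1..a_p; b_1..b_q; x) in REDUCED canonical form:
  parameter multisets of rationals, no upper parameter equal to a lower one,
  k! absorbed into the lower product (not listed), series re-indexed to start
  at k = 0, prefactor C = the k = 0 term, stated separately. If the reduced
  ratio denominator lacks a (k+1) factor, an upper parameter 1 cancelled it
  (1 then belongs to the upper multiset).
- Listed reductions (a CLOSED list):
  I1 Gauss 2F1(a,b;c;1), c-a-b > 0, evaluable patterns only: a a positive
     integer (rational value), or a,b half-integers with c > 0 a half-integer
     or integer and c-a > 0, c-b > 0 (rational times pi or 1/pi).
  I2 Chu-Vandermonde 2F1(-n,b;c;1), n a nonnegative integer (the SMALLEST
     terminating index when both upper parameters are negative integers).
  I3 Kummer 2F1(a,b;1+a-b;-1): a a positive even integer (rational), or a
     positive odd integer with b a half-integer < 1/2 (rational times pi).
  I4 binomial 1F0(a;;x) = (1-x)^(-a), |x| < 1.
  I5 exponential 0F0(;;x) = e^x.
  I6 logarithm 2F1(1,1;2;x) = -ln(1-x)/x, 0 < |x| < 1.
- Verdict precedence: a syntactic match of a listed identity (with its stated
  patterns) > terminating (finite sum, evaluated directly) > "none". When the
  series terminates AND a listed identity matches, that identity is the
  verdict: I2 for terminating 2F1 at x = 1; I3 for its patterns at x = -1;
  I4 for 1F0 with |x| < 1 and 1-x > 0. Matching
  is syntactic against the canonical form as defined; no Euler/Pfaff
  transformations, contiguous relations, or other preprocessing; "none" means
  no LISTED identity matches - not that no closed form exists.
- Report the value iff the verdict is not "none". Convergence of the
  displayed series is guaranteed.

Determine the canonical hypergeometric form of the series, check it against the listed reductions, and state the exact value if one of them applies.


x = 1 here; the reduced form reads 2F1, upper {1/2, 3/2}, lower {8}, C = -2/7. Verdict: the half-integer Gauss pattern (I1) applies (x = 1; upper {1/2, 3/2} half-integers, c = 8 in the evaluable pattern). Exact value: (-2097152/2081079) / pi.

Key step: x = 1 and the expanded ratio factors over Q; C = -2/7, x = 1, roots give parameters.
Term ratio: r(k) = 1 * (k+1/2) (k+3/2) / [(k+8) (k+1)] ; factor over Q: parameters, x = 1, and C = -2/7.


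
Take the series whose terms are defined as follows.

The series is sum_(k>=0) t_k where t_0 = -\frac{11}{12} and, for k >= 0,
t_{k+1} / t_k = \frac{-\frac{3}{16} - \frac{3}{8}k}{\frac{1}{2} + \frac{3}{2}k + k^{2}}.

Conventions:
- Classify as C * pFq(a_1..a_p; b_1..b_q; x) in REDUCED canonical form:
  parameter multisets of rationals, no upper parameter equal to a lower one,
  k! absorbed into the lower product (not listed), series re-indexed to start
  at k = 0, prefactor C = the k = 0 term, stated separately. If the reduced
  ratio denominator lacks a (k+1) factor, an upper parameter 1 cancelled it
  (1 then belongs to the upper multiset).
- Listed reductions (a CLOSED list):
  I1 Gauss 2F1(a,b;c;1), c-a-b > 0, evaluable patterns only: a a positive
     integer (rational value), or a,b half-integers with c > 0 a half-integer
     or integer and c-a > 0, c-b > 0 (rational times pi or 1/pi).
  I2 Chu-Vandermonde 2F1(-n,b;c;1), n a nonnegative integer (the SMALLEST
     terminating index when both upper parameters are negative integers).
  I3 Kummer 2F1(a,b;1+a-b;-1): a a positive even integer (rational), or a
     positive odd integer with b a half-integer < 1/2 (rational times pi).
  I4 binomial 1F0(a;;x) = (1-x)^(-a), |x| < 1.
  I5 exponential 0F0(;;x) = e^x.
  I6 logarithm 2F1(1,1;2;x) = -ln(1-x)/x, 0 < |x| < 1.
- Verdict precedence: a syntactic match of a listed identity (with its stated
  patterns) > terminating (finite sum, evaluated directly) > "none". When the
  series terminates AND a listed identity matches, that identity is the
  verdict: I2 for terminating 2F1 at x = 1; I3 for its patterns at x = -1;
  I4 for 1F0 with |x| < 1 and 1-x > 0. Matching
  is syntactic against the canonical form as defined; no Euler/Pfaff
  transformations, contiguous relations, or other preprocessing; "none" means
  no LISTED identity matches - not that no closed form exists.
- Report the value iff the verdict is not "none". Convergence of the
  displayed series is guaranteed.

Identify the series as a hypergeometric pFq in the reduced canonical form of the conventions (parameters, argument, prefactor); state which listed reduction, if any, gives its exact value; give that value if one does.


Prefactor -\frac{11}{12}, argument -\frac{3}{8}: 0F0 with upper {-} over lower {-}. Verdict (x = -\frac{3}{8}): the I5 exponential reduction applies (the 0F0 exponential series at x = -\frac{3}{8}). Value: \left(-\frac{11}{12}\right) \cdot e^{-\frac{3}{8}}.

Structural cue: t_0 being -\frac{11}{12}, the ratio is unreduced: k + 1/2 divides both sides (prefactor -11/12).
Ratio: r(k) = -\frac{3}{8} * 1 / [(k+1)] - poly over poly, x = -\frac{3}{8} from leading terms; C = -\frac{11}{12} at k = 0.


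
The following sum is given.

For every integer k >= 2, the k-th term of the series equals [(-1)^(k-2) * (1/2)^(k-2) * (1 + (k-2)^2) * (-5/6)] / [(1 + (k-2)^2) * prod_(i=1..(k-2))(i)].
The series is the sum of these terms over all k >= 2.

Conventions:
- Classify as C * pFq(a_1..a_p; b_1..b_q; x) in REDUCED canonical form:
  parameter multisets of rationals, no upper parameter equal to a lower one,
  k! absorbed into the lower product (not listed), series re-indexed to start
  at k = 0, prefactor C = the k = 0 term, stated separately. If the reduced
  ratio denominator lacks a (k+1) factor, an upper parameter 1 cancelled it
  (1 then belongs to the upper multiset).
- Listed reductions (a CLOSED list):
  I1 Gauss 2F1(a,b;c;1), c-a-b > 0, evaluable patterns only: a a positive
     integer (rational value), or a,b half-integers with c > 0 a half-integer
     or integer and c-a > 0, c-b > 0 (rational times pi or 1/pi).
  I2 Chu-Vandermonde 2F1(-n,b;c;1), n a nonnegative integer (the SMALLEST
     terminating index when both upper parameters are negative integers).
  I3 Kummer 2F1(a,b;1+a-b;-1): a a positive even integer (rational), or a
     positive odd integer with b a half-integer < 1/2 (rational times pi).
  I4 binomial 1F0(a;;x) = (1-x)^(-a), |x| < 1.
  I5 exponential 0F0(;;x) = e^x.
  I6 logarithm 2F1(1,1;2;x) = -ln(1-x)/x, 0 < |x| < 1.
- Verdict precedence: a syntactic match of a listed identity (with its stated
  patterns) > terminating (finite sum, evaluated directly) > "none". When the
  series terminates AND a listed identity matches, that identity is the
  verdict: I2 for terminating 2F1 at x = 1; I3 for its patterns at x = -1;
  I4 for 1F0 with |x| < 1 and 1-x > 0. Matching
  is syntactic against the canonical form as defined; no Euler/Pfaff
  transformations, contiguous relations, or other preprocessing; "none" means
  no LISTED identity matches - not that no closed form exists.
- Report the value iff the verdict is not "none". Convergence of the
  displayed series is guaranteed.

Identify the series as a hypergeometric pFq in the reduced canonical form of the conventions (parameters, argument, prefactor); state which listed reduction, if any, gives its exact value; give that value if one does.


Prefactor -5/6, argument -1/2: 0F0 with upper {-} over lower {-}. Verdict: exponential (I5) fires (the 0F0 exponential series at x = -1/2). Sum: (-5/6) * e^(-1/2).

The tell: x = (-1/2) and the (-1)^k factor (C = -5/6, x = -1/2) folds into the argument's sign.
Term ratio: r(k) = (-1/2) * 1 / [(k+1)] - rational in k, leading ratio (-1/2); with t_0 = -5/6, classification follows.


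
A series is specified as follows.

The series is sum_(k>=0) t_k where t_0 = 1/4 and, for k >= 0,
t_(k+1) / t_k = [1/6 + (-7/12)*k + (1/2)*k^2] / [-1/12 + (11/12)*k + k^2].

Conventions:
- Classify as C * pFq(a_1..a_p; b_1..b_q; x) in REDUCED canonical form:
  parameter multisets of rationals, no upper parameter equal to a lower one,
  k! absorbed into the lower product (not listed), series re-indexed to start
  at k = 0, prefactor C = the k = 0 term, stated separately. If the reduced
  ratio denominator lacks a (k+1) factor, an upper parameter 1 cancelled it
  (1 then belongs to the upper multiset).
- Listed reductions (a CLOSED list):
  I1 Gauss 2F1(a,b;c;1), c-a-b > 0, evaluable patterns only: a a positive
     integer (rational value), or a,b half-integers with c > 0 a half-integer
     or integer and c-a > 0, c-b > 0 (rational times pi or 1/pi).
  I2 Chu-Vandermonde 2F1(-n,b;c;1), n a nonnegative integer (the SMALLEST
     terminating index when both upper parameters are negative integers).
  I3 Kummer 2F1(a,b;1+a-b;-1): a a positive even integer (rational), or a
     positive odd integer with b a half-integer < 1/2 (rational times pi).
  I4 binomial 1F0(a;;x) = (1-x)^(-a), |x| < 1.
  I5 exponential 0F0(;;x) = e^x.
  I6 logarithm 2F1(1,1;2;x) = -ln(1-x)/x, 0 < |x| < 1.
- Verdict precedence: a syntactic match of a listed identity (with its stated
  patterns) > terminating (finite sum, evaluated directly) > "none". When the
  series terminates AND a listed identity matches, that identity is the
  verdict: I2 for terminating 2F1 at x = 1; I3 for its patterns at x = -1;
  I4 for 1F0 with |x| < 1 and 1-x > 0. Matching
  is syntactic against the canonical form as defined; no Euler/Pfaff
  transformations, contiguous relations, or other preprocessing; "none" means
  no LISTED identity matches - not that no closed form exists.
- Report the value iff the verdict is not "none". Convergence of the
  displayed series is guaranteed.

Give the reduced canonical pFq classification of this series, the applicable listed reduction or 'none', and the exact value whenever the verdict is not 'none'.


At argument 1/2: a 2F1 with upper {-2/3, -1/2}, lower {-1/12}, scaled by C = 1/4. Verdict: none (x = 1/2): each listed identity misses the multisets {-2/3, -1/2} ; {-1/12}.

First insight: x = (1/2) and factor the ratio over Q (C = 1/4): negated roots = parameters.
Adjacent-term ratio: r(k) = (1/2) * (k-2/3) (k-1/2) / [(k-1/12) (k+1)] - rational; roots negated = parameters, x = (1/2), C = 1/4.
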